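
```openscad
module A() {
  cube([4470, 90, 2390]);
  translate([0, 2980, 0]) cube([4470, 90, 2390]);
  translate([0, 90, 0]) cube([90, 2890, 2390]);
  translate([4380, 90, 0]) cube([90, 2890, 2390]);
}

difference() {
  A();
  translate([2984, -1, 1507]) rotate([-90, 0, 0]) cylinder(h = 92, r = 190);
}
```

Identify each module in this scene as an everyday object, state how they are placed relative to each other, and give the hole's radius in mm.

The subtracted cylinder has r = 190 mm.

A is a house frame. The house frame has a circular hole through its front wall. The hole's radius is 190 mm.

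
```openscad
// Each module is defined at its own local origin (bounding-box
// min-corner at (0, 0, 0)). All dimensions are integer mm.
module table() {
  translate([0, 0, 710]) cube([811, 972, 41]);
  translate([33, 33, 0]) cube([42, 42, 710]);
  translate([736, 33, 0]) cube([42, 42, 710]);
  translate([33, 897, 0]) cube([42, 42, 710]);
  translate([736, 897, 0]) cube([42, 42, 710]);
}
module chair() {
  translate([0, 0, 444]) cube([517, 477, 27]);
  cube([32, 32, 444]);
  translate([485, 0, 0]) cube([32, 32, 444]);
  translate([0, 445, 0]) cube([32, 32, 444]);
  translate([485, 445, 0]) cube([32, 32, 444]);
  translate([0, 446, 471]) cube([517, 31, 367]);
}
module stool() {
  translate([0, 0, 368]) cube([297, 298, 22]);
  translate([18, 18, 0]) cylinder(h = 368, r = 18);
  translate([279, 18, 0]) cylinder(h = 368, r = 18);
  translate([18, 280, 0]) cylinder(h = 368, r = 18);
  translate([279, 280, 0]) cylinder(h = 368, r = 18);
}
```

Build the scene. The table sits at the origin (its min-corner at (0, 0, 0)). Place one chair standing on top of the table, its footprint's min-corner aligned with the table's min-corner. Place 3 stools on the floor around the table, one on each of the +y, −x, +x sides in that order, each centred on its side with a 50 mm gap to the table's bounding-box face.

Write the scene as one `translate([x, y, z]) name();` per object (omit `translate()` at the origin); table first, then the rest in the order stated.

table();
translate([0, 0, 751]) chair();
translate([257, 1022, 0]) stool();
translate([-347, 337, 0]) stool();
translate([861, 337, 0]) stool();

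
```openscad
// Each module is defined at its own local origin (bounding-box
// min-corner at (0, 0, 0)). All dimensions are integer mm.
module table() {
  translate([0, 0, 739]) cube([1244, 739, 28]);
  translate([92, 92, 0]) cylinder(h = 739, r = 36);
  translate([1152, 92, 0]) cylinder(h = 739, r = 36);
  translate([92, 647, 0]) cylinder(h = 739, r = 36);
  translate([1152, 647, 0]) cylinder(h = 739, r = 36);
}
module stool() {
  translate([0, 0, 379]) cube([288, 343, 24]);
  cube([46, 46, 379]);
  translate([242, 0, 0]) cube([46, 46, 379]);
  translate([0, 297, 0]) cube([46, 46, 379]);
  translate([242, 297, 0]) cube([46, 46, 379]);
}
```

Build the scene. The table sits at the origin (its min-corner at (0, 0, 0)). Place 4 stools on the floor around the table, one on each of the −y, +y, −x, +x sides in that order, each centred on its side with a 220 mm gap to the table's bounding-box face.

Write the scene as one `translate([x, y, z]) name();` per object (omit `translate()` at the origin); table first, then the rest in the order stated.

table();
translate([478, -563, 0]) stool();
translate([478, 959, 0]) stool();
translate([-508, 198, 0]) stool();
translate([1464, 198, 0]) stool();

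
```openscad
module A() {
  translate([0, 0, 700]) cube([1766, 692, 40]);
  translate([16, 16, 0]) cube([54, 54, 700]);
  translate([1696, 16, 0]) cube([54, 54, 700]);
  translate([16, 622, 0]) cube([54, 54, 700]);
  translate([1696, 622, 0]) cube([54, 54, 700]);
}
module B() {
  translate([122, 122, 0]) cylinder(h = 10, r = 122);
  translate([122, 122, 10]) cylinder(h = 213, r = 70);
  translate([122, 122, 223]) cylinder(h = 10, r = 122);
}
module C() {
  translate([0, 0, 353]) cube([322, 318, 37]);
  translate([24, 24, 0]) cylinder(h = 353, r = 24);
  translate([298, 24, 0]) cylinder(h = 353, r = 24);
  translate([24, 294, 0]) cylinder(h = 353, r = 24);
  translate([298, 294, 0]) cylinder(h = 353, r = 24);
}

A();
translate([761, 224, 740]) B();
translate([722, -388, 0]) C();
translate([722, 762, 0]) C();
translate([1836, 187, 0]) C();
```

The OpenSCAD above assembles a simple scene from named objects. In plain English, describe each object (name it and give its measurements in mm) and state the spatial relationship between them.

A is a table with a 1766×692 mm rectangular top, 40 mm thick, top surface at z = 740 mm, supported by four 54×54 mm square legs, each inset 16 mm from the nearest pair of top edges, running from the floor.

B is a spool: two coaxial disc flanges of radius 122 mm and thickness 10 mm, joined by a core cylinder of radius 70 mm and height 213 mm. The lower flange rests on z = 0 and the three cylinders share a vertical axis.

C is a four-legged stool. The seat is a 322×318×37 mm slab whose top surface is at z = 390 mm; four round legs, each 48 mm in diameter, run from the floor (z = 0) to the underside of the seat, each leg's axis is inset half a diameter from the nearest pair of seat edges (so the leg's bounding box is flush with the corner).

The spool is on top of the table, centred. Three stools sit around the table at the −y, +y, +x sides.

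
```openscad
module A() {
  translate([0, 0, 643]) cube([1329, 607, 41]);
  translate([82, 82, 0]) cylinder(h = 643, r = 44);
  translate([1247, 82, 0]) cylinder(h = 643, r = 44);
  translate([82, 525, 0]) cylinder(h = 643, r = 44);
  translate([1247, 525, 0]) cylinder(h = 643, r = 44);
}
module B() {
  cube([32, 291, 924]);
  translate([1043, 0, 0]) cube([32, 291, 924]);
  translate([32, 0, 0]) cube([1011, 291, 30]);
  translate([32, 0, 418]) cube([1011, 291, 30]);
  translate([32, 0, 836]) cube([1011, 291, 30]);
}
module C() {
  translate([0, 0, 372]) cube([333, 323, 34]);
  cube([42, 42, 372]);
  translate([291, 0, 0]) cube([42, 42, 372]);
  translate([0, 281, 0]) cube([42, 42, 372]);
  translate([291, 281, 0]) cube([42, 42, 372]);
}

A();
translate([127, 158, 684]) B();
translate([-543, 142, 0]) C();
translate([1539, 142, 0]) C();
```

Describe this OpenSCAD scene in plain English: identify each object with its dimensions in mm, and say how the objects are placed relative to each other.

A is a table with a 1329×607 mm rectangular top, 41 mm thick, top surface at z = 684 mm, supported by four round legs of 88 mm diameter, each leg's bounding box inset 38 mm from the nearest pair of top edges, running from the floor.

B is a bookshelf 1075 mm wide overall, 291 mm deep and 924 mm tall. The two sides are 32 mm thick vertical panels. 3 horizontal shelves of 30 mm thickness span between the inner faces of the sides; the lowest shelf sits on the floor and shelves are stacked with a clear vertical gap of 388 mm between each pair.

C is a simple wooden stool: a rectangular seat 333 mm (x) by 323 mm (y), 34 mm thick, top face at z = 406 mm, on four square legs, each 42×42 mm in cross-section. The legs rest on z = 0, each flush with a corner of the seat.

The bookshelf is on top of the table, centred. Two stools sit around the table at the −x, +x sides.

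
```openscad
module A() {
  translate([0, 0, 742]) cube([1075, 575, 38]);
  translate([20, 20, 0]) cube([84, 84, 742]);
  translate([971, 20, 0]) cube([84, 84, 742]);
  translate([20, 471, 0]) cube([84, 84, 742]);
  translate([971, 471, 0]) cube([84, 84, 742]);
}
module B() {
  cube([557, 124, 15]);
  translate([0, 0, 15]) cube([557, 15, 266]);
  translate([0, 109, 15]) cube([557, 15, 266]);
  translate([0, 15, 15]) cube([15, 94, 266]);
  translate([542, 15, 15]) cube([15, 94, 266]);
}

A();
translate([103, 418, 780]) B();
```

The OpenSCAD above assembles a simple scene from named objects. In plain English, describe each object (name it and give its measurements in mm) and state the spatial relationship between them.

A is a rectangular dining table. The top is 1075×575×38 mm with its upper surface at z = 780 mm. It stands on four 84×84 mm square legs, each inset 20 mm from the nearest pair of top edges, running from the floor to the underside of the top.

B is an open storage box with external size 557×124×281 mm and wall thickness 15 mm (the base is also 15 mm thick). The base covers the whole footprint; the four walls stand on the base, with the y-facing walls full-width and the x-facing walls fitting between their inner faces.

The open box is on top of the table.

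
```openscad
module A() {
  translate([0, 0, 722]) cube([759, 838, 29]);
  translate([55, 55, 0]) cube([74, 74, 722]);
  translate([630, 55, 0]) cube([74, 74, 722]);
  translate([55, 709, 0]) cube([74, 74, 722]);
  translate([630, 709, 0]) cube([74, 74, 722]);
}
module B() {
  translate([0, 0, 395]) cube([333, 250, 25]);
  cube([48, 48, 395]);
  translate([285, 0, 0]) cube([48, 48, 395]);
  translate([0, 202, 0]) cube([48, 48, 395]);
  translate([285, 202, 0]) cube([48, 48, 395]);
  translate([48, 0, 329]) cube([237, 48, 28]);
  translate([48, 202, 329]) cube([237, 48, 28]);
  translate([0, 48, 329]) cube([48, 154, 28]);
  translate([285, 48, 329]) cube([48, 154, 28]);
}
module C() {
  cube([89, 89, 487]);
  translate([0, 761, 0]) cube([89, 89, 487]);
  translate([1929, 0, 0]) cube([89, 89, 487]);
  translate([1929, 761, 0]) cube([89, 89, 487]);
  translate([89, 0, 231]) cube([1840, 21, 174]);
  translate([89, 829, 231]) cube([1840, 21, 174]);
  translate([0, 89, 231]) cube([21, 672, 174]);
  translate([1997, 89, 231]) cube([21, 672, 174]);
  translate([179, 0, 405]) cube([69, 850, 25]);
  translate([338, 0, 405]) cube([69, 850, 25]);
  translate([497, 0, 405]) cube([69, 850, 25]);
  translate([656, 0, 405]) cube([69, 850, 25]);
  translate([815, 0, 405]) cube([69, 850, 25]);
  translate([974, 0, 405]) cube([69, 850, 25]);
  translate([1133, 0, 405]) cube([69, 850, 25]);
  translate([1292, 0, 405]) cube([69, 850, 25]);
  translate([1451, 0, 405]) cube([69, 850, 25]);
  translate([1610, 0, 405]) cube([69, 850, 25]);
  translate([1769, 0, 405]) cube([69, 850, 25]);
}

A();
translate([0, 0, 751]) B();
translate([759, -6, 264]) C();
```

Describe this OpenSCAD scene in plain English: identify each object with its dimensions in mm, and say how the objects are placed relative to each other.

A is a rectangular dining table. The top is 759×838×29 mm with its upper surface at z = 751 mm. It stands on four 74×74 mm square legs, each inset 55 mm from the nearest pair of top edges, running from the floor to the underside of the top.

B is a simple wooden stool: a rectangular seat 333 mm (x) by 250 mm (y), 25 mm thick, top face at z = 420 mm, on four square legs, each 48×48 mm in cross-section. The legs rest on z = 0, each flush with a corner of the seat. Four stretchers, 48 mm wide and 28 mm tall, connect adjacent legs with their undersides at z = 329 mm, each running between the inner faces of the legs it joins and aligned with the legs' outer faces on the other axis.

C is a bed frame 2018 mm long (x) by 850 mm wide (y). Four 89×89 mm corner posts, 487 mm tall, at the corners of the footprint. Four rails of 21 mm thickness and 174 mm height run between adjacent posts with their undersides at z = 231 mm, their outer faces flush with the outside of the frame (the two x-running rails run between the posts' inner faces; the two y-running rails run between the posts' inner faces). 11 slats, each 69 mm wide (x) and 25 mm thick, lie across the top of the two x-running rails, running the full 850 mm width of the frame in y; the slats are evenly spaced along x between the inner faces of the end posts with equal gaps (rounded down to the nearest mm) at the −x end and between each pair — any rounding remainder accumulates at the +x end.

The stool is on top of the table. The bed frame is beside the table with their tops flush at z = 751.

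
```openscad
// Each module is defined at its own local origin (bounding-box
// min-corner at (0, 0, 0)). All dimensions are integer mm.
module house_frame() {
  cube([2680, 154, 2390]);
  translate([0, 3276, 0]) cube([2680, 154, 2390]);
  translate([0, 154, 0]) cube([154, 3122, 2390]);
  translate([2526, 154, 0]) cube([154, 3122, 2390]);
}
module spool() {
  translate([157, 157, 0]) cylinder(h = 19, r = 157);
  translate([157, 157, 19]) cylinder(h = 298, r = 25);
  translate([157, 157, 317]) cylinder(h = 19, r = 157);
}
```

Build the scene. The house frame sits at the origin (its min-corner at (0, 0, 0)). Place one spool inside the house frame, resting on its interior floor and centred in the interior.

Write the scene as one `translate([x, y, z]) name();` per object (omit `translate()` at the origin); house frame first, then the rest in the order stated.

house_frame();
translate([1183, 1558, 0]) spool();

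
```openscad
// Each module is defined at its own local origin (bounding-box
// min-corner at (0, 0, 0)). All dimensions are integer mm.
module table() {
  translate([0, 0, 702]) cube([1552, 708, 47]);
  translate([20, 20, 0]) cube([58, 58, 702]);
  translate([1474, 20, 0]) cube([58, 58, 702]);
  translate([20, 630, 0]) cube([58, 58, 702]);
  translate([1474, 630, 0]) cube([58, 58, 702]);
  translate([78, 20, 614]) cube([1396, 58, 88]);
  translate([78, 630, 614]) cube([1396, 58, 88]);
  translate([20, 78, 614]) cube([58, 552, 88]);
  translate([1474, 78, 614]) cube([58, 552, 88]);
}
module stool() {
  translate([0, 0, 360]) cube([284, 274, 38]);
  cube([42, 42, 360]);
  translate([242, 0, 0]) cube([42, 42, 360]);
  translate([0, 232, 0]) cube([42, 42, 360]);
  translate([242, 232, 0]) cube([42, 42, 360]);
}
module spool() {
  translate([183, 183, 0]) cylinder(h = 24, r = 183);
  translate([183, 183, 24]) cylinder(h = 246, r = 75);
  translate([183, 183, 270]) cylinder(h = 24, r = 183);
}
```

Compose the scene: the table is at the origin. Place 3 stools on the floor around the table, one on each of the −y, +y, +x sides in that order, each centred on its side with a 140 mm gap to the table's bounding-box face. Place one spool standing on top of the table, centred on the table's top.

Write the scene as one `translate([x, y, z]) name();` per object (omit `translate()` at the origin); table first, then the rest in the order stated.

table();
translate([634, -414, 0]) stool();
translate([634, 848, 0]) stool();
translate([1692, 217, 0]) stool();
translate([593, 171, 749]) spool();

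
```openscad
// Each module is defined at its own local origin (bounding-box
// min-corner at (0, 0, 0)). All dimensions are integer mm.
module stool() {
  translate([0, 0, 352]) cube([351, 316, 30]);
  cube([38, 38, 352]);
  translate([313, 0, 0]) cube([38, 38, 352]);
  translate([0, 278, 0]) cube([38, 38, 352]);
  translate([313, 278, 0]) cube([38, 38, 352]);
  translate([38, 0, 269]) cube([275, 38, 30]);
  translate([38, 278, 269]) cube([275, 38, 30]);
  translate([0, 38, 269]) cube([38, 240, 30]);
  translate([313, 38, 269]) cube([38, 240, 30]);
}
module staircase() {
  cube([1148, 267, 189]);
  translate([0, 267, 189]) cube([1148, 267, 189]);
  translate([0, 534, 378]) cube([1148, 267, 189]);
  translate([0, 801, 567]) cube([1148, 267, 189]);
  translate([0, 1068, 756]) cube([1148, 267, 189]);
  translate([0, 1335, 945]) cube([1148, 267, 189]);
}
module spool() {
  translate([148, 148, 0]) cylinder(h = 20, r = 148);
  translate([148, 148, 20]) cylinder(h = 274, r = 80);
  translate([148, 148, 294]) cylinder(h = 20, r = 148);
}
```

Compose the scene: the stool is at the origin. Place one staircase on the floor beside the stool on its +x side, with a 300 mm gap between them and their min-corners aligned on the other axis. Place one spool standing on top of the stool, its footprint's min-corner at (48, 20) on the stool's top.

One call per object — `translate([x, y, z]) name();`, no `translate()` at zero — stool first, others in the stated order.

stool();
translate([651, 0, 0]) staircase();
translate([48, 20, 382]) spool();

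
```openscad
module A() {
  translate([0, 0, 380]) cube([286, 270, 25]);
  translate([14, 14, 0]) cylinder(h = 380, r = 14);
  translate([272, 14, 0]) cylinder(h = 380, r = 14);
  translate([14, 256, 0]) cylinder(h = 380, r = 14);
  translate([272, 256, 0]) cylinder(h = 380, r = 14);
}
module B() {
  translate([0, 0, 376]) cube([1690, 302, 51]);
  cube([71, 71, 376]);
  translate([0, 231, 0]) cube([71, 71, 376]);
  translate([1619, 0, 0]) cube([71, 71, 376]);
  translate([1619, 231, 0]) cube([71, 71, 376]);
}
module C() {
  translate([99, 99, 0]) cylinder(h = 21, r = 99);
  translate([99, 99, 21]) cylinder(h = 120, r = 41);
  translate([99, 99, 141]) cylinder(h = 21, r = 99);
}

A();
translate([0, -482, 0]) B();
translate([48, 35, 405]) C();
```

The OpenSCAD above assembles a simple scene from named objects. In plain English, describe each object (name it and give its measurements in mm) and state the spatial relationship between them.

A is a four-legged stool. The seat is 286×270 mm, 25 mm thick, top at z = 405 mm. It stands on four round legs, each 28 mm in diameter, from z = 0 to the seat underside, each leg's axis is inset half a diameter from the nearest pair of seat edges (so the leg's bounding box is flush with the corner).

B is a bench: a 1690×302 mm seat slab, 51 mm thick, top at z = 427 mm, on four 71×71 mm square legs flush with the seat corners and standing on z = 0.

C is a spool: two coaxial disc flanges of radius 99 mm and thickness 21 mm, joined by a core cylinder of radius 41 mm and height 120 mm. The lower flange rests on z = 0 and the three cylinders share a vertical axis.

The bench is on the floor beside the stool on its −y side. The spool is on top of the stool.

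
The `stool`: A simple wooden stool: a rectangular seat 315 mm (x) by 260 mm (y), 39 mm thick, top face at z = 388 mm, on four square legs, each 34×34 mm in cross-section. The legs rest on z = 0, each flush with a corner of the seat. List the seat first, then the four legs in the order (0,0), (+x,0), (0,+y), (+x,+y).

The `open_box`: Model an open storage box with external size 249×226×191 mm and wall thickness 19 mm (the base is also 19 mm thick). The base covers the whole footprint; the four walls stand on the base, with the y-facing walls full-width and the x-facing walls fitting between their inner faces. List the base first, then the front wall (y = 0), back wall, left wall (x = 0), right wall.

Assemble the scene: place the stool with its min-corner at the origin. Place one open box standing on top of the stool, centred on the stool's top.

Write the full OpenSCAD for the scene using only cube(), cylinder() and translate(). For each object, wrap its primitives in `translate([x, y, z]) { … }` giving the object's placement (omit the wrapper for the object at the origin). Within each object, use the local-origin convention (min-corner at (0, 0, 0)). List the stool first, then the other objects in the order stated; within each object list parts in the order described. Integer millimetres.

translate([0, 0, 349]) cube([315, 260, 39]);
cube([34, 34, 349]);
translate([281, 0, 0]) cube([34, 34, 349]);
translate([0, 226, 0]) cube([34, 34, 349]);
translate([281, 226, 0]) cube([34, 34, 349]);
translate([33, 17, 388]) {
  cube([249, 226, 19]);
  translate([0, 0, 19]) cube([249, 19, 172]);
  translate([0, 207, 19]) cube([249, 19, 172]);
  translate([0, 19, 19]) cube([19, 188, 172]);
  translate([230, 19, 19]) cube([19, 188, 172]);
}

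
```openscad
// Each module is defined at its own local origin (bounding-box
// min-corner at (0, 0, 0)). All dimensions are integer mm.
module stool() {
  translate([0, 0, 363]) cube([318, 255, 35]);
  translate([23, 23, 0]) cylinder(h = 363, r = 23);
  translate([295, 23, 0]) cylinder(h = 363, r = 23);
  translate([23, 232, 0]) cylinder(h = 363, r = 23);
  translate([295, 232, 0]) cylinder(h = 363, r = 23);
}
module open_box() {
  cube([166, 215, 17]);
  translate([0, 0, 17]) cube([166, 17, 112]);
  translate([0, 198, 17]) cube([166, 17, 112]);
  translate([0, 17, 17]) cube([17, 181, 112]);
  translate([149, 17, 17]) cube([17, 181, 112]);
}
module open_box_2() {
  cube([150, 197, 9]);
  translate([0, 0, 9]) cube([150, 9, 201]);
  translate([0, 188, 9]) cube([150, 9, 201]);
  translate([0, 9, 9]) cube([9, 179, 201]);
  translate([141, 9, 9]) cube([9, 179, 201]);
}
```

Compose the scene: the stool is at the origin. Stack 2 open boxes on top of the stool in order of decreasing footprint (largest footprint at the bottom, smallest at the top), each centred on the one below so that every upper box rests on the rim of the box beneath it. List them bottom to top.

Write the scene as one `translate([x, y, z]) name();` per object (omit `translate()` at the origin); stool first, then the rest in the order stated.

stool();
translate([76, 20, 398]) open_box();
translate([84, 29, 527]) open_box_2();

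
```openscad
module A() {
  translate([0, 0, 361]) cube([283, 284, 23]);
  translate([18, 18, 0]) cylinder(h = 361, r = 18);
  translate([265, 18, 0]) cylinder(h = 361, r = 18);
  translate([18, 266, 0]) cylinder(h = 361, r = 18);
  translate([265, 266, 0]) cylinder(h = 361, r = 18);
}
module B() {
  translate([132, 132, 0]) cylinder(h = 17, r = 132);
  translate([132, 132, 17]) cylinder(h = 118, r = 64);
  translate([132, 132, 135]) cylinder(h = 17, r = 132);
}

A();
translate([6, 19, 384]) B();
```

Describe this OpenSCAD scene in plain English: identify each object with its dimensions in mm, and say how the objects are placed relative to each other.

A is a four-legged stool. The seat is a 283×284×23 mm slab whose top surface is at z = 384 mm; four round legs, each 36 mm in diameter, run from the floor (z = 0) to the underside of the seat, each leg's axis is inset half a diameter from the nearest pair of seat edges (so the leg's bounding box is flush with the corner).

B is a spool: two coaxial disc flanges of radius 132 mm and thickness 17 mm, joined by a core cylinder of radius 64 mm and height 118 mm. The lower flange rests on z = 0 and the three cylinders share a vertical axis.

The spool is on top of the stool.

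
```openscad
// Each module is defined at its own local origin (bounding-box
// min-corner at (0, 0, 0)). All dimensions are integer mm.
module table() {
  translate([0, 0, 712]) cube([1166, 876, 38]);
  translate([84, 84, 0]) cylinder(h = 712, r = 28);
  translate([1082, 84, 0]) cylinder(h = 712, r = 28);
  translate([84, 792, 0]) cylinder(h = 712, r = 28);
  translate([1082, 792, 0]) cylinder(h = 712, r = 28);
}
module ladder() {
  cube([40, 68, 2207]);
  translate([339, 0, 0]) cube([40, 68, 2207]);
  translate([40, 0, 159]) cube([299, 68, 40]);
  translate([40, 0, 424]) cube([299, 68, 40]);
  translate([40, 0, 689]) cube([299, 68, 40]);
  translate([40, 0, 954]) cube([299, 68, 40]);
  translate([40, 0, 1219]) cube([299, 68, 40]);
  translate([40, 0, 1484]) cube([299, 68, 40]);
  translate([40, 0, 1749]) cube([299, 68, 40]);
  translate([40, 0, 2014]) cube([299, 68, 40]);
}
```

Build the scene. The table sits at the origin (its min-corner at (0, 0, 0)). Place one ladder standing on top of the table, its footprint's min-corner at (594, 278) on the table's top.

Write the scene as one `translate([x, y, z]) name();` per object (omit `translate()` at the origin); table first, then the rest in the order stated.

table();
translate([594, 278, 750]) ladder();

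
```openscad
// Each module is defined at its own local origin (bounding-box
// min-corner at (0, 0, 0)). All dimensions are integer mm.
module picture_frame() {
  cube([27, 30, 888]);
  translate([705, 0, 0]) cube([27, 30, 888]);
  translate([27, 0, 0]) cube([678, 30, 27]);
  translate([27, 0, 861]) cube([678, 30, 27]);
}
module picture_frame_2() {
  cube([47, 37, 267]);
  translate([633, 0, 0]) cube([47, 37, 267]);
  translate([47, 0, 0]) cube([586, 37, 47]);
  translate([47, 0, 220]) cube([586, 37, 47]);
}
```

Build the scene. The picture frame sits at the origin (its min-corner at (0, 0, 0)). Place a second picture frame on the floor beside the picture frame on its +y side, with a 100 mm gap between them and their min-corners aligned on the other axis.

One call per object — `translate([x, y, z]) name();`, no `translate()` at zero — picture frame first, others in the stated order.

picture_frame();
translate([0, 130, 0]) picture_frame_2();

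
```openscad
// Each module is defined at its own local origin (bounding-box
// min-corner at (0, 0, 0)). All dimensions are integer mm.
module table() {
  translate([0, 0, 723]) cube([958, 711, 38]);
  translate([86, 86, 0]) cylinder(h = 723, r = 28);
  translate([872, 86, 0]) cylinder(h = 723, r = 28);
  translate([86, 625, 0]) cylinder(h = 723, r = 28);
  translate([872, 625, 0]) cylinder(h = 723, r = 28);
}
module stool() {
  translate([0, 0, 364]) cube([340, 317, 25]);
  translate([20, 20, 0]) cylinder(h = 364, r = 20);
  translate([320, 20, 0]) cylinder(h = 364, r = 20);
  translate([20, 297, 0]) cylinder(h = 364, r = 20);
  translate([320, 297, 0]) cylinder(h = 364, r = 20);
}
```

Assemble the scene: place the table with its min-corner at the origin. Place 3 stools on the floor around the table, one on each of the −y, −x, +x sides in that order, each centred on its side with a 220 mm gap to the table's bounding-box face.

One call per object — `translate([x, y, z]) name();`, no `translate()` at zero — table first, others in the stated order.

table();
translate([309, -537, 0]) stool();
translate([-560, 197, 0]) stool();
translate([1178, 197, 0]) stool();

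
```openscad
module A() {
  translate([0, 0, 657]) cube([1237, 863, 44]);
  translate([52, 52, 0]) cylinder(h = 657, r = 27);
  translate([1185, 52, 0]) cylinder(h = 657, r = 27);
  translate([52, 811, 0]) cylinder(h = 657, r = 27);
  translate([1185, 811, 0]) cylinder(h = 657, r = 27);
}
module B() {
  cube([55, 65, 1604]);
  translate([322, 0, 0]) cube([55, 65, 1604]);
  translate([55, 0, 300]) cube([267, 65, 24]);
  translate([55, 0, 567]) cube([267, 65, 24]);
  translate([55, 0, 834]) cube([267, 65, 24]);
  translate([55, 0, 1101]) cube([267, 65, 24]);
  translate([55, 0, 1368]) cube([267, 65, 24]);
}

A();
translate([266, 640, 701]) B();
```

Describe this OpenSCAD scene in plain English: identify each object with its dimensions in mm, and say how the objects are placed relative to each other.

A is a rectangular dining table. The top is 1237×863×44 mm with its upper surface at z = 701 mm. It stands on four round legs of 54 mm diameter, each leg's bounding box inset 25 mm from the nearest pair of top edges, running from the floor to the underside of the top.

B is a wooden ladder with two side rails of 55×65 mm section and 1604 mm height, set 377 mm apart overall. Between them run 5 rectangular rungs (65 mm deep, 24 mm thick), front faces flush with the rails' −y face. The bottom of the first rung is 300 mm above the floor and each subsequent rung is 267 mm higher than the one below.

The ladder is on top of the table.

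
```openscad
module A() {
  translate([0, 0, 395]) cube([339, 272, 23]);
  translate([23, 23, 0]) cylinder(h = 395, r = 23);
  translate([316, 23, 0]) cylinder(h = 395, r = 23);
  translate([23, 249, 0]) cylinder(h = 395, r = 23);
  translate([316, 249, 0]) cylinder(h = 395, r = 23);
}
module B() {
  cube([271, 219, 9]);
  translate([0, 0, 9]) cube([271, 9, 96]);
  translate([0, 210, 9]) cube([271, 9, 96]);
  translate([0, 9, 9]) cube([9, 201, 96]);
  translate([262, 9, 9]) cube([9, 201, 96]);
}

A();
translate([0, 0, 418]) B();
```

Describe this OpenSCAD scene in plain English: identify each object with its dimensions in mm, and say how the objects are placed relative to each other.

A is a four-legged stool. The seat is a 339×272×23 mm slab whose top surface is at z = 418 mm; four round legs, each 46 mm in diameter, run from the floor (z = 0) to the underside of the seat, each leg's axis is inset half a diameter from the nearest pair of seat edges (so the leg's bounding box is flush with the corner).

B is an open-topped rectangular box: outside dimensions 271×219×105 mm, with a uniform wall and base thickness of 9 mm. The base is a full 271×219 slab on the floor; four walls sit on top of the base. The front and back walls (the −y and +y sides) span the full width; the two side walls fit between them.

The open box is on top of the stool.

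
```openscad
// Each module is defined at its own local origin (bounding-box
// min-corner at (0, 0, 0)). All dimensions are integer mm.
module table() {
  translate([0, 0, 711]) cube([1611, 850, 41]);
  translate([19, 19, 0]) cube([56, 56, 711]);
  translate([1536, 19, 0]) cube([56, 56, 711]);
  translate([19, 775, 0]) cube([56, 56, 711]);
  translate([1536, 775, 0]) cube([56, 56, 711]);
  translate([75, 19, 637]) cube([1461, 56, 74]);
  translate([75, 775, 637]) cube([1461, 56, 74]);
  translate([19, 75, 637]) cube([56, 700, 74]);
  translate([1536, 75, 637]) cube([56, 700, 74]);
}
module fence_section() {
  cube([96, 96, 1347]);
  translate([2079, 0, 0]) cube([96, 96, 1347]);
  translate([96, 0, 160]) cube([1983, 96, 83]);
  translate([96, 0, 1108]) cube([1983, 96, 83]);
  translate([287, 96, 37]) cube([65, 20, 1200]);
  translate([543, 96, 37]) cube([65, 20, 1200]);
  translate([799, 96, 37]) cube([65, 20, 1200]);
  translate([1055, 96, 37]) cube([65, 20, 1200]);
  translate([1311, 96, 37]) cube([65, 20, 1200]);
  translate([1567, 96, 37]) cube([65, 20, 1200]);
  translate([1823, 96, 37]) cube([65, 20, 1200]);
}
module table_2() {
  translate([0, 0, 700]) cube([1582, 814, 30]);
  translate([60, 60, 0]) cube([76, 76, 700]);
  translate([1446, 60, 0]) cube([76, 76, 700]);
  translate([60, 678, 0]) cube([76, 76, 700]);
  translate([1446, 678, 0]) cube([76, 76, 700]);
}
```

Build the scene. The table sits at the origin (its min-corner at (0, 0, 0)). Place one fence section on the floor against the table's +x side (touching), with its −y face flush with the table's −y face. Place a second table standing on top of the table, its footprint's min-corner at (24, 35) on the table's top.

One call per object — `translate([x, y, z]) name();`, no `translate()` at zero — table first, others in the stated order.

table();
translate([1611, 0, 0]) fence_section();
translate([24, 35, 752]) table_2();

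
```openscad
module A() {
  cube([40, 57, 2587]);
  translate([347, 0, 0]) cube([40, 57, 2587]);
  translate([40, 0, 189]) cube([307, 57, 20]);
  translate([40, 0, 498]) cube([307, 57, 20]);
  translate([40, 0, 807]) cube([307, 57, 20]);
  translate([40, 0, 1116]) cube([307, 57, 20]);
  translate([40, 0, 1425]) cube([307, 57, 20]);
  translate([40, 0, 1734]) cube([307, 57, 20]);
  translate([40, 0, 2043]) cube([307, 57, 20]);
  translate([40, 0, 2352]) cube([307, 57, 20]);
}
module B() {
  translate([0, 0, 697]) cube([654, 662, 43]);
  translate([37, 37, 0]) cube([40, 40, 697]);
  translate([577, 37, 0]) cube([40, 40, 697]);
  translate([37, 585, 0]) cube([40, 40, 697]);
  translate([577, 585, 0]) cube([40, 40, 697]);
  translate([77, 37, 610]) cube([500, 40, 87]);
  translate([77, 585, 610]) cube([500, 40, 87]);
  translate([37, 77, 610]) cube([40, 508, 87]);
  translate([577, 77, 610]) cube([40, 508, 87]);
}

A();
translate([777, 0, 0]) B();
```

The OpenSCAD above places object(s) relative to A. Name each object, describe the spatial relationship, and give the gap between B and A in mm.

The table's nearest face is 390 mm from the ladder's +x face.

A is a ladder. B is a table. The table is on the floor beside the ladder on its +x side. The gap between the table and the ladder is 390 mm.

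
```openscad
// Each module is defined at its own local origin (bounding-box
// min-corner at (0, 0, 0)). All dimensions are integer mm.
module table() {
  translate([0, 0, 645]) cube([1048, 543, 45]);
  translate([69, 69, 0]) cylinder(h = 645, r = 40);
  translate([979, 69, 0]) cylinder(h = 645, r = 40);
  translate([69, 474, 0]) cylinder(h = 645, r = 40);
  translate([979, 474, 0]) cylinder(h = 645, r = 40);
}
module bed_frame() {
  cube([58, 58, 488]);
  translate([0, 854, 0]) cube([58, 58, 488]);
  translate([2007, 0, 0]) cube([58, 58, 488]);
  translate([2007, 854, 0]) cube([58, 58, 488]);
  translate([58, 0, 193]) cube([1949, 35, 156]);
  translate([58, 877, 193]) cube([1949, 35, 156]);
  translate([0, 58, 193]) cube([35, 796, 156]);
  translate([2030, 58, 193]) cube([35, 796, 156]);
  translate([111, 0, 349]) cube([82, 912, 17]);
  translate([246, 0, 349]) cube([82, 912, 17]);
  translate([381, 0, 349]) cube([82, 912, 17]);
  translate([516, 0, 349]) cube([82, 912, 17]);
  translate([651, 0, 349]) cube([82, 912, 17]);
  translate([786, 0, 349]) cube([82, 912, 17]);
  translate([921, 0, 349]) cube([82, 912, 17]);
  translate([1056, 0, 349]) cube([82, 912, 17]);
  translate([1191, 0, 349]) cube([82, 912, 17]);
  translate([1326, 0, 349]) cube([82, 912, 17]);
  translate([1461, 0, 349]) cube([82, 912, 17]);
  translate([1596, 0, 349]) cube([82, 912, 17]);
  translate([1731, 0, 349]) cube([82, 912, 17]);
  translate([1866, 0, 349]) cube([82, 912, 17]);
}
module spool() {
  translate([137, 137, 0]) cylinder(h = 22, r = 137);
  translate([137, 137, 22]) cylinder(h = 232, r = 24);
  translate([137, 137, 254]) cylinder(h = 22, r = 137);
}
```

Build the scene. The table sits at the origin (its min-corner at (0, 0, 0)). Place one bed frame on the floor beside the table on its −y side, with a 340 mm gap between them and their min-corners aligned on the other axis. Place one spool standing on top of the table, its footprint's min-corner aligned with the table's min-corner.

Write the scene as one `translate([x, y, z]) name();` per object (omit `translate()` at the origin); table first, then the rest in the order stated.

table();
translate([0, -1252, 0]) bed_frame();
translate([0, 0, 690]) spool();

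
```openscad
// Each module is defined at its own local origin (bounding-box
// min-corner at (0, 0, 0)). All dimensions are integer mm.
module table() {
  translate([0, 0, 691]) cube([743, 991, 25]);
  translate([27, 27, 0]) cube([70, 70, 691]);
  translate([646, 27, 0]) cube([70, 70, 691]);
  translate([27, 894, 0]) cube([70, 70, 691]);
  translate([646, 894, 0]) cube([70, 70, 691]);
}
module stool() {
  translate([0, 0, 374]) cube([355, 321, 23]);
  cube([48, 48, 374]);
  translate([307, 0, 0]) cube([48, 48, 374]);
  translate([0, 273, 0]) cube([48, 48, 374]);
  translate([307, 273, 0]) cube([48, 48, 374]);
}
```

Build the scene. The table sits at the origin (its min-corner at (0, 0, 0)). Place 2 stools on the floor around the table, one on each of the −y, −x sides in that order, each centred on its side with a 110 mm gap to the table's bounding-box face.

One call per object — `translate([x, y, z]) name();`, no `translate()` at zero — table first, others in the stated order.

table();
translate([194, -431, 0]) stool();
translate([-465, 335, 0]) stool();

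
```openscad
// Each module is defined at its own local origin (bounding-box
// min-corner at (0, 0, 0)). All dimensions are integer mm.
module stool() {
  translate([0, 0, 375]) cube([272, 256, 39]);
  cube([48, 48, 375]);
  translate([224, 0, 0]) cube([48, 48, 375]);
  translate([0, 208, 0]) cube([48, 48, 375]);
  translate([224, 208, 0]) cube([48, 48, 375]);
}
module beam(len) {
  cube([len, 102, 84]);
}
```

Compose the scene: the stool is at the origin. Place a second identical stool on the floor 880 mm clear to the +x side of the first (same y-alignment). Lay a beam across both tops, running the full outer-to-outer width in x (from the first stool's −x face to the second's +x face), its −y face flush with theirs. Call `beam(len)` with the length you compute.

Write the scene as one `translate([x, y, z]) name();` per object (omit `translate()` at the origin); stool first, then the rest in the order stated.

stool();
translate([1152, 0, 0]) stool();
translate([0, 0, 414]) beam(1424);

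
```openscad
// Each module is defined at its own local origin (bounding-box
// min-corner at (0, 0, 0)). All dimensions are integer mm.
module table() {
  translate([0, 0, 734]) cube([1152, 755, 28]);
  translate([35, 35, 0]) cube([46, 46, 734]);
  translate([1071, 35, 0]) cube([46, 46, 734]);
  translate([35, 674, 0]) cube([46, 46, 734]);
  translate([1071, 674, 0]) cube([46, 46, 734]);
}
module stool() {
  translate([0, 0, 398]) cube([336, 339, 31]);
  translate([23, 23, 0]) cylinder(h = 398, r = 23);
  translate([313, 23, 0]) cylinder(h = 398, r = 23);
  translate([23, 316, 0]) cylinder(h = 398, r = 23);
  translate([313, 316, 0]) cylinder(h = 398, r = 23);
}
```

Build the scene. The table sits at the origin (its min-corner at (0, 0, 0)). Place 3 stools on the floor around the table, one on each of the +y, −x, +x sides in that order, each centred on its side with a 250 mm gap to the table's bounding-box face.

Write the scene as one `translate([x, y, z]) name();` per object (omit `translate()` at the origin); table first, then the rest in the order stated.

table();
translate([408, 1005, 0]) stool();
translate([-586, 208, 0]) stool();
translate([1402, 208, 0]) stool();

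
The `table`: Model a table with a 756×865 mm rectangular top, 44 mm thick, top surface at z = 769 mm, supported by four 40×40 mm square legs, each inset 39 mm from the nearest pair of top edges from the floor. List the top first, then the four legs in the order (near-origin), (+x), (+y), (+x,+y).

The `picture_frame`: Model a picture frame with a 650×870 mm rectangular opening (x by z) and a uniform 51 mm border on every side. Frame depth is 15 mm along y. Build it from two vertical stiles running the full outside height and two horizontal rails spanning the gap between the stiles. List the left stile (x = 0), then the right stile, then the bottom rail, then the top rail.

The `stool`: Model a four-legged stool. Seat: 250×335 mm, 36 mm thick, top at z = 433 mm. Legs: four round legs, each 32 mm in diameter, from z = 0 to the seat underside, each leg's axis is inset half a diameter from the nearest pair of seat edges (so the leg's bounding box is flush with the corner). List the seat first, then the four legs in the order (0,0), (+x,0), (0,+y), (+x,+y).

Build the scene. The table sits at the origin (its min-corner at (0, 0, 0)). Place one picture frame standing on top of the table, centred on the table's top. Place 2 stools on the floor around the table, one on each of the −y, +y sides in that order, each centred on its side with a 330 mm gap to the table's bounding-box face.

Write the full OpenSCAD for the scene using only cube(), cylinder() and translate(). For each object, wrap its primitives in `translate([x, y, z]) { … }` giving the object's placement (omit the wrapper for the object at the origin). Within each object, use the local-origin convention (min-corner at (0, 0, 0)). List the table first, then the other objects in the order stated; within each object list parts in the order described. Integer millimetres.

translate([0, 0, 725]) cube([756, 865, 44]);
translate([39, 39, 0]) cube([40, 40, 725]);
translate([677, 39, 0]) cube([40, 40, 725]);
translate([39, 786, 0]) cube([40, 40, 725]);
translate([677, 786, 0]) cube([40, 40, 725]);
translate([2, 425, 769]) {
  cube([51, 15, 972]);
  translate([701, 0, 0]) cube([51, 15, 972]);
  translate([51, 0, 0]) cube([650, 15, 51]);
  translate([51, 0, 921]) cube([650, 15, 51]);
}
translate([253, -665, 0]) {
  translate([0, 0, 397]) cube([250, 335, 36]);
  translate([16, 16, 0]) cylinder(h = 397, r = 16);
  translate([234, 16, 0]) cylinder(h = 397, r = 16);
  translate([16, 319, 0]) cylinder(h = 397, r = 16);
  translate([234, 319, 0]) cylinder(h = 397, r = 16);
}
translate([253, 1195, 0]) {
  translate([0, 0, 397]) cube([250, 335, 36]);
  translate([16, 16, 0]) cylinder(h = 397, r = 16);
  translate([234, 16, 0]) cylinder(h = 397, r = 16);
  translate([16, 319, 0]) cylinder(h = 397, r = 16);
  translate([234, 319, 0]) cylinder(h = 397, r = 16);
}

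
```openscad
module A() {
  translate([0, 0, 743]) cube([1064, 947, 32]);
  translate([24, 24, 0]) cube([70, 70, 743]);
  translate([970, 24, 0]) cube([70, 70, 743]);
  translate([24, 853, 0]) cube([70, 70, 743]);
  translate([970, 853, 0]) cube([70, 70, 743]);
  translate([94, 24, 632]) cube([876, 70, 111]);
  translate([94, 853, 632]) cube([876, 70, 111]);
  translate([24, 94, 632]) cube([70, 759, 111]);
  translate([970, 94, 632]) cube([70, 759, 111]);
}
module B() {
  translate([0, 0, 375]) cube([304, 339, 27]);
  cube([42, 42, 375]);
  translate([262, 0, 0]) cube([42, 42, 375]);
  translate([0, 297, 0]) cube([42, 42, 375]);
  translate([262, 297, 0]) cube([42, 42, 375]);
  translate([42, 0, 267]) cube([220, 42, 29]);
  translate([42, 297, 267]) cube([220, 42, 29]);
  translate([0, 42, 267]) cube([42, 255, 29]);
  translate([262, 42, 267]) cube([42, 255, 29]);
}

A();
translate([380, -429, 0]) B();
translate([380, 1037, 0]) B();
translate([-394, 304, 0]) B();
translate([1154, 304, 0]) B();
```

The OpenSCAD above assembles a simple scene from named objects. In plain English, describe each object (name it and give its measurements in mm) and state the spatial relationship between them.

A is a table with a 1064×947 mm rectangular top, 32 mm thick, top surface at z = 775 mm, supported by four 70×70 mm square legs, each inset 24 mm from the nearest pair of top edges, running from the floor. Four apron rails, 70 mm thick and 111 mm tall, run between adjacent legs with their top edges flush with the underside of the top and their outer faces flush with the legs' outer faces.

B is a four-legged stool. The seat is a 304×339×27 mm slab whose top surface is at z = 402 mm; four square legs, each 42×42 mm in cross-section, run from the floor (z = 0) to the underside of the seat, each flush with a corner of the seat. Four stretchers, 42 mm wide and 29 mm tall, connect adjacent legs with their undersides at z = 267 mm, each running between the inner faces of the legs it joins and aligned with the legs' outer faces on the other axis.

Four stools sit around the table at the −y, +y, −x, +x sides.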